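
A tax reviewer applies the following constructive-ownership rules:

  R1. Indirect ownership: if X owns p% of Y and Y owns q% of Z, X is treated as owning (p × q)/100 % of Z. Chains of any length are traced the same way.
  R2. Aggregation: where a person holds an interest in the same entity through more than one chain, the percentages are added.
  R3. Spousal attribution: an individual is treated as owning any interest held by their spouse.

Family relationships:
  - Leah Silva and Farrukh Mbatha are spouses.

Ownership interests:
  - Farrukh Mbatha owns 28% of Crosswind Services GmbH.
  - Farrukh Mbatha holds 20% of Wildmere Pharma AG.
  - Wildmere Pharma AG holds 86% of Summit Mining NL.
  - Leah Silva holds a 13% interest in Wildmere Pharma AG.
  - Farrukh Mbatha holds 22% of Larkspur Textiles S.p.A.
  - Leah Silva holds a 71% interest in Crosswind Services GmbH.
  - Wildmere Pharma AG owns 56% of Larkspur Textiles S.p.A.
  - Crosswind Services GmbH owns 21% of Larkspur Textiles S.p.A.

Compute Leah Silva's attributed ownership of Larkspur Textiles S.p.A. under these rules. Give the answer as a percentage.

By spousal attribution (R3), Leah Silva is treated as also owning Farrukh Mbatha's interest in Crosswind Services GmbH, giving 71% + 28% = 99%.
By spousal attribution (R3), Leah Silva is treated as also owning Farrukh Mbatha's interest in Wildmere Pharma AG, giving 13% + 20% = 33%.
By spousal attribution (R3), Leah Silva is treated as owning Farrukh Mbatha's 22% interest in Larkspur Textiles S.p.A.
Chain via Crosswind Services GmbH (R1): 99% × 21% = 20.79% of Larkspur Textiles S.p.A.
Chain via Wildmere Pharma AG (R1): 33% × 56% = 18.48% of Larkspur Textiles S.p.A.
Direct interest in Larkspur Textiles S.p.A: 22%.
Aggregating (R2): 20.79% + 18.48% + 22% = 61.27%.

61.27%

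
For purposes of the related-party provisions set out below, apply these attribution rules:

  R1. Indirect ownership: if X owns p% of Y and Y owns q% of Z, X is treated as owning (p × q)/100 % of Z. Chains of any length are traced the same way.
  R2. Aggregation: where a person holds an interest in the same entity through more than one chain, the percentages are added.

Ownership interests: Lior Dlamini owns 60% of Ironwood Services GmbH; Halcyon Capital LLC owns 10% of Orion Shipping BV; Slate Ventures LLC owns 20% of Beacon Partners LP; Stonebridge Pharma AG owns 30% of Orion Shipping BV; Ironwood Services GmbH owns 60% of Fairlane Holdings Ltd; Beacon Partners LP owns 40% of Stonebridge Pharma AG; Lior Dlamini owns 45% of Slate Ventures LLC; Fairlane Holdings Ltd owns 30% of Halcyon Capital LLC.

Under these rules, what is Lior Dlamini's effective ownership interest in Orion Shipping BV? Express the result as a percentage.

2.16%

Chain via Ironwood Services GmbH → Fairlane Holdings Ltd → Halcyon Capital LLC (R1): 60% × 60% × 30% × 10% = 1.08% of Orion Shipping BV.
Chain via Slate Ventures LLC → Beacon Partners LP → Stonebridge Pharma AG (R1): 45% × 20% × 40% × 30% = 1.08% of Orion Shipping BV.
Aggregating (R2): 1.08% + 1.08% = 2.16%.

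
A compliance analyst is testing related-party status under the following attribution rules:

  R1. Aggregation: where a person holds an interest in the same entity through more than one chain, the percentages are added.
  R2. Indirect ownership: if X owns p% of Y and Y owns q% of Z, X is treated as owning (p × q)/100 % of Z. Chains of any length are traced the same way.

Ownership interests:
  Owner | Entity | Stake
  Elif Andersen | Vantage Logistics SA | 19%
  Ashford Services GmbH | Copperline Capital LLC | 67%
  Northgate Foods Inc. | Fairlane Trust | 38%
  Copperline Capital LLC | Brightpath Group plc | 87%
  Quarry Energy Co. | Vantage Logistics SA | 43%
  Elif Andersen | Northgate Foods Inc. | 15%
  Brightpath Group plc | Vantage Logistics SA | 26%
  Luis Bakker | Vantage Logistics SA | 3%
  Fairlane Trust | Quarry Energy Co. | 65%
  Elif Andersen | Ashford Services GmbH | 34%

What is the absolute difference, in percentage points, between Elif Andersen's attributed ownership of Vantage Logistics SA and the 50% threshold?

24.254014

Chain via Northgate Foods Inc. → Fairlane Trust → Quarry Energy Co. (R2): 15% × 38% × 65% × 43% = 1.59315% of Vantage Logistics SA.
Chain via Ashford Services GmbH → Copperline Capital LLC → Brightpath Group plc (R2): 34% × 67% × 87% × 26% = 5.152836% of Vantage Logistics SA.
Direct interest in Vantage Logistics SA: 19%.
Aggregating (R1): 1.59315% + 5.152836% + 19% = 25.745986%.
25.745986% falls short of the 50% threshold by 24.254014 percentage points.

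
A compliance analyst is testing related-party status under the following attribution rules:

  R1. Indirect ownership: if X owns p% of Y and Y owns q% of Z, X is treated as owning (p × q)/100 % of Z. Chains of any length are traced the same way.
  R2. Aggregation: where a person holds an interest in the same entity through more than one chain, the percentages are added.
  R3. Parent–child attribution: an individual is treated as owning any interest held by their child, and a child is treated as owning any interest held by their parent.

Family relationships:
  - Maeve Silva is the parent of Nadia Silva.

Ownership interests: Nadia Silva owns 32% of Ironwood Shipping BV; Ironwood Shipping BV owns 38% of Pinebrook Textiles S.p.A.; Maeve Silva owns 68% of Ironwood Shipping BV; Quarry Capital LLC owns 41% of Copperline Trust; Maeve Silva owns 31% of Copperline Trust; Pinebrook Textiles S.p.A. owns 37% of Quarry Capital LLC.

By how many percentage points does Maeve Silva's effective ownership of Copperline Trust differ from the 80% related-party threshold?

By parent–child attribution (R3), Maeve Silva is treated as also owning Nadia Silva's interest in Ironwood Shipping BV, giving 68% + 32% = 100%.
Chain via Ironwood Shipping BV → Pinebrook Textiles S.p.A. → Quarry Capital LLC (R1): 100% × 38% × 37% × 41% = 5.7646% of Copperline Trust.
Direct interest in Copperline Trust: 31%.
Aggregating (R2): 5.7646% + 31% = 36.7646%.
36.7646% falls short of the 80% threshold by 43.2354 percentage points.

43.2354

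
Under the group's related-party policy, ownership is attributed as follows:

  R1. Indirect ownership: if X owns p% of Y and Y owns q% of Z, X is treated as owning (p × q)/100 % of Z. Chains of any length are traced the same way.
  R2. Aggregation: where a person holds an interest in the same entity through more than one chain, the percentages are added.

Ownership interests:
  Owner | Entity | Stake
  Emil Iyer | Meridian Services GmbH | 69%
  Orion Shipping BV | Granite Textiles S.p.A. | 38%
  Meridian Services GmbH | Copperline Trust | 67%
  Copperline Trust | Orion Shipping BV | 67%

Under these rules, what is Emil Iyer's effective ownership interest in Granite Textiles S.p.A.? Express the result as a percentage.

Chain via Meridian Services GmbH → Copperline Trust → Orion Shipping BV (R1): 69% × 67% × 67% × 38% = 11.770158% of Granite Textiles S.p.A.

11.770158%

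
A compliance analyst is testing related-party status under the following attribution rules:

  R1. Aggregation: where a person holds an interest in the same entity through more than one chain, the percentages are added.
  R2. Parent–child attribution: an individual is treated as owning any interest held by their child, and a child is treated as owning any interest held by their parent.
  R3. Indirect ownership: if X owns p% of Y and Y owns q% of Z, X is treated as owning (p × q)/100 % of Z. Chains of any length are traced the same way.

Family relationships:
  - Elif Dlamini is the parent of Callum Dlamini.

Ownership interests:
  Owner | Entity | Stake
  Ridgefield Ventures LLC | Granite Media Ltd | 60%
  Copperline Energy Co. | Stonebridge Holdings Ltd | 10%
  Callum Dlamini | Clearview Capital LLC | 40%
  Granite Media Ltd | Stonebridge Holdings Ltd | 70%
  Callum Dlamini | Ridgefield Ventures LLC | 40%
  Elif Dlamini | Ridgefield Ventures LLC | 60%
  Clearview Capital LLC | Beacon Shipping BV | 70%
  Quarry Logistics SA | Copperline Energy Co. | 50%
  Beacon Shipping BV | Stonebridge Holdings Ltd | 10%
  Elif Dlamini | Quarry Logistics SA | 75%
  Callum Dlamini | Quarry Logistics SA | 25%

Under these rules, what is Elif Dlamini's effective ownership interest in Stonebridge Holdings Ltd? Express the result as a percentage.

49.8%

By parent–child attribution (R2), Elif Dlamini is treated as also owning Callum Dlamini's interest in Ridgefield Ventures LLC, giving 60% + 40% = 100%.
By parent–child attribution (R2), Elif Dlamini is treated as also owning Callum Dlamini's interest in Quarry Logistics SA, giving 75% + 25% = 100%.
By parent–child attribution (R2), Elif Dlamini is treated as owning Callum Dlamini's 40% interest in Clearview Capital LLC.
Chain via Ridgefield Ventures LLC → Granite Media Ltd (R3): 100% × 60% × 70% = 42% of Stonebridge Holdings Ltd.
Chain via Quarry Logistics SA → Copperline Energy Co. (R3): 100% × 50% × 10% = 5% of Stonebridge Holdings Ltd.
Chain via Clearview Capital LLC → Beacon Shipping BV (R3): 40% × 70% × 10% = 2.8% of Stonebridge Holdings Ltd.
Aggregating (R1): 42% + 5% + 2.8% = 49.8%.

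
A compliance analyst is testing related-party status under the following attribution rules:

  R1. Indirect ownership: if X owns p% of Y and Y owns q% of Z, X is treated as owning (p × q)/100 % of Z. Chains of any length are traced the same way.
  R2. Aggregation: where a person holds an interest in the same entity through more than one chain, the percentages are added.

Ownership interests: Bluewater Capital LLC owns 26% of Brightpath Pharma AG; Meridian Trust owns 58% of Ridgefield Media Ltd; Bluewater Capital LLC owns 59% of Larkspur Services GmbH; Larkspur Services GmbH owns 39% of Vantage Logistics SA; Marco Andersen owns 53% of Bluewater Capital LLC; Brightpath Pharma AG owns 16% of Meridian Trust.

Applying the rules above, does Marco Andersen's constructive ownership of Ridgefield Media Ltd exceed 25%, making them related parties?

Chain via Bluewater Capital LLC → Brightpath Pharma AG → Meridian Trust (R1): 53% × 26% × 16% × 58% = 1.278784% of Ridgefield Media Ltd.
1.278784% does not exceed the 25% threshold, so Marco is not a related party to Ridgefield Media Ltd.

No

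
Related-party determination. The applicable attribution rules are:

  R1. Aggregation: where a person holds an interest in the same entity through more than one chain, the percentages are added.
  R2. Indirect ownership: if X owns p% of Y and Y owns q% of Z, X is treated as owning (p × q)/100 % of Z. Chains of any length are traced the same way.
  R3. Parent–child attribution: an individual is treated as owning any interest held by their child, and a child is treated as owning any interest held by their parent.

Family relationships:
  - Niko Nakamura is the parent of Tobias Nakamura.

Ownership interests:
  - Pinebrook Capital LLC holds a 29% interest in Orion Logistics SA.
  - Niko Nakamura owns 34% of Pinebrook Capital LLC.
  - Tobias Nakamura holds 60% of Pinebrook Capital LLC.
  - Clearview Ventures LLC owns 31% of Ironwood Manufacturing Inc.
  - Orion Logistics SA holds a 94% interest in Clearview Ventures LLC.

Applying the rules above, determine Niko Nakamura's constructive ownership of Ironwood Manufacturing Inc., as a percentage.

7.943564%

By parent–child attribution (R3), Niko Nakamura is treated as also owning Tobias Nakamura's interest in Pinebrook Capital LLC, giving 34% + 60% = 94%.
Chain via Pinebrook Capital LLC → Orion Logistics SA → Clearview Ventures LLC (R2): 94% × 29% × 94% × 31% = 7.943564% of Ironwood Manufacturing Inc.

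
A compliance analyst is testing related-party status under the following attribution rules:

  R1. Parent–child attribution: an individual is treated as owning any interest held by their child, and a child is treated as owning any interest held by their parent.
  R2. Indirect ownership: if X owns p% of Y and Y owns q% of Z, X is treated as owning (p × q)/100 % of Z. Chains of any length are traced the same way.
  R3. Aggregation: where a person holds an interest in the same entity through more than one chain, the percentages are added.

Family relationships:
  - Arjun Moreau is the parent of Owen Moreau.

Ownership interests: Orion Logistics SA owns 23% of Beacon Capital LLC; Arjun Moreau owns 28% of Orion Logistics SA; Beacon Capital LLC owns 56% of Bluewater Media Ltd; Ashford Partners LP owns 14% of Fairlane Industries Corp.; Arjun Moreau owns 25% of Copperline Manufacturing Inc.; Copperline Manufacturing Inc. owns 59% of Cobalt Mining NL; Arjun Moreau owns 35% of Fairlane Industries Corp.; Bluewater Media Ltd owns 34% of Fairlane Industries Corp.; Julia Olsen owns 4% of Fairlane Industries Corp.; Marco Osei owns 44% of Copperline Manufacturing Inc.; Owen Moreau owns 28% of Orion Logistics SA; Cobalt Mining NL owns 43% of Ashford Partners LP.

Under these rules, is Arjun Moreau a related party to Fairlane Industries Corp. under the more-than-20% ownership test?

By parent–child attribution (R1), Arjun Moreau is treated as also owning Owen Moreau's interest in Orion Logistics SA, giving 28% + 28% = 56%.
Chain via Orion Logistics SA → Beacon Capital LLC → Bluewater Media Ltd (R2): 56% × 23% × 56% × 34% = 2.452352% of Fairlane Industries Corp.
Chain via Copperline Manufacturing Inc. → Cobalt Mining NL → Ashford Partners LP (R2): 25% × 59% × 43% × 14% = 0.88795% of Fairlane Industries Corp.
Direct interest in Fairlane Industries Corp: 35%.
Aggregating (R3): 2.452352% + 0.88795% + 35% = 38.340302%.
38.340302% exceeds the 20% threshold, so Arjun is a related party to Fairlane Industries Corp.

Yes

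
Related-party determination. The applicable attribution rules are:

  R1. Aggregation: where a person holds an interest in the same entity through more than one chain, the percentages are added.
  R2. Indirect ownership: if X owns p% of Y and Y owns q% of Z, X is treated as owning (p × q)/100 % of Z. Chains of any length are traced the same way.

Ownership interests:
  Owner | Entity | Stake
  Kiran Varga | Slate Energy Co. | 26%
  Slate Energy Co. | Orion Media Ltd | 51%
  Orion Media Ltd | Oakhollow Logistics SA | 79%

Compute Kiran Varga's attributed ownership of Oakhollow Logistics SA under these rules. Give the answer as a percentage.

10.4754%

Chain via Slate Energy Co. → Orion Media Ltd (R2): 26% × 51% × 79% = 10.4754% of Oakhollow Logistics SA.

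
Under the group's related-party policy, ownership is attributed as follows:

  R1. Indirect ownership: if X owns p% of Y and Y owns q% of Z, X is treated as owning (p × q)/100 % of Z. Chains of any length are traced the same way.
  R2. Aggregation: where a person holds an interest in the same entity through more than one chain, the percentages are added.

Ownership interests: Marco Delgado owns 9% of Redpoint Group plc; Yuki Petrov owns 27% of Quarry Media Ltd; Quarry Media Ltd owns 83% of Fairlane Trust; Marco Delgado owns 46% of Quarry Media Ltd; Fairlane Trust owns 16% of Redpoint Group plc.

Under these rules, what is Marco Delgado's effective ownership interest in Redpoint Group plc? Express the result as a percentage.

15.1088%

Chain via Quarry Media Ltd → Fairlane Trust (R1): 46% × 83% × 16% = 6.1088% of Redpoint Group plc.
Direct interest in Redpoint Group plc: 9%.
Aggregating (R2): 6.1088% + 9% = 15.1088%.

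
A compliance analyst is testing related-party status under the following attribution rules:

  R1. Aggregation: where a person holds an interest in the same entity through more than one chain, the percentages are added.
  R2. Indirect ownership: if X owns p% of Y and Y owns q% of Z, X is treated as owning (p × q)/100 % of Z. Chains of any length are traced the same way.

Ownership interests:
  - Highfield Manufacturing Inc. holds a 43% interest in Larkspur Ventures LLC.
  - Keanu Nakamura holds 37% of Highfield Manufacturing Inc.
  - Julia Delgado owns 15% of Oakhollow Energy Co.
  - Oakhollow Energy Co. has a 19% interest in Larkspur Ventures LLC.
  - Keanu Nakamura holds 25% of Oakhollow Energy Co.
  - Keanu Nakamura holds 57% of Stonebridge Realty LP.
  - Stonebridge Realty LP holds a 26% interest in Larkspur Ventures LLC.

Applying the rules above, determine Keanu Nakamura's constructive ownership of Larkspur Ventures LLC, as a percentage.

Chain via Stonebridge Realty LP (R2): 57% × 26% = 14.82% of Larkspur Ventures LLC.
Chain via Highfield Manufacturing Inc. (R2): 37% × 43% = 15.91% of Larkspur Ventures LLC.
Chain via Oakhollow Energy Co. (R2): 25% × 19% = 4.75% of Larkspur Ventures LLC.
Aggregating (R1): 14.82% + 15.91% + 4.75% = 35.48%.

35.48%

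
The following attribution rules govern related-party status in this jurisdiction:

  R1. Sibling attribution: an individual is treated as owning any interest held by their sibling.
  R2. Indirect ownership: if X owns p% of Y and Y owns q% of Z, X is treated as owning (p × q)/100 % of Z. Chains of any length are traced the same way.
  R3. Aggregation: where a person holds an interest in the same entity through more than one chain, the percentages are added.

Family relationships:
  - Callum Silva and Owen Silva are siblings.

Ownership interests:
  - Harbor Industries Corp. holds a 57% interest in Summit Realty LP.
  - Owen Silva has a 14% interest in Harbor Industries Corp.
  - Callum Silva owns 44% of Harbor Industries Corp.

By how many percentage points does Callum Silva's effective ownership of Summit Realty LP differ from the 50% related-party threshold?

16.94

By sibling attribution (R1), Callum Silva is treated as also owning Owen Silva's interest in Harbor Industries Corp, giving 44% + 14% = 58%.
Chain via Harbor Industries Corp. (R2): 58% × 57% = 33.06% of Summit Realty LP.
33.06% falls short of the 50% threshold by 16.94 percentage points.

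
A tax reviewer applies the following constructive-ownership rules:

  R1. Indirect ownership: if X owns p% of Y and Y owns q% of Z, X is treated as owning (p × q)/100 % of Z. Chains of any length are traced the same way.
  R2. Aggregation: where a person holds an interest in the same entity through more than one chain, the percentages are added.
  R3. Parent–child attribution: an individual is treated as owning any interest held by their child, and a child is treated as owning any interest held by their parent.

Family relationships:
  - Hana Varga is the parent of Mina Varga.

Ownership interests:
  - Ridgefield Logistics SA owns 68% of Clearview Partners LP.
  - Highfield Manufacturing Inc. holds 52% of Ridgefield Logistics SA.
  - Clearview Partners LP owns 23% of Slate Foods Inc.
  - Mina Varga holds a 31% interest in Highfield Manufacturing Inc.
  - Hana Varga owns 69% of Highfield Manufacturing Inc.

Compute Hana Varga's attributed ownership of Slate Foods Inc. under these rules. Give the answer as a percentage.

By parent–child attribution (R3), Hana Varga is treated as also owning Mina Varga's interest in Highfield Manufacturing Inc, giving 69% + 31% = 100%.
Chain via Highfield Manufacturing Inc. → Ridgefield Logistics SA → Clearview Partners LP (R1): 100% × 52% × 68% × 23% = 8.1328% of Slate Foods Inc.

8.1328%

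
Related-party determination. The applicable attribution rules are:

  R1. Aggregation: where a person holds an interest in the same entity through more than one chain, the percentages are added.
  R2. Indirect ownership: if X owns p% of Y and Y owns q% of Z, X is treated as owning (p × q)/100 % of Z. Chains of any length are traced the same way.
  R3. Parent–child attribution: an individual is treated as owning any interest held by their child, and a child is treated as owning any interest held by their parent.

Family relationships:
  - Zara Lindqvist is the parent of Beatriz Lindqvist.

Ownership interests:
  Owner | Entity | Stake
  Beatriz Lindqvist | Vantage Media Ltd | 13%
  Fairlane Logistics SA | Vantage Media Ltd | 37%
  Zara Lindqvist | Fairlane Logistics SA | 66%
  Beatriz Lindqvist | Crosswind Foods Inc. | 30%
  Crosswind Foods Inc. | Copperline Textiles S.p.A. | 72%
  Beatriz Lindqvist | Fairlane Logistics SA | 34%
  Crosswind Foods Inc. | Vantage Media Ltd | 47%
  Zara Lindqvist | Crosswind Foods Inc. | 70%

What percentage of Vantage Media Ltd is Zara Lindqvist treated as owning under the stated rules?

97%

By parent–child attribution (R3), Zara Lindqvist is treated as also owning Beatriz Lindqvist's interest in Crosswind Foods Inc, giving 70% + 30% = 100%.
By parent–child attribution (R3), Zara Lindqvist is treated as also owning Beatriz Lindqvist's interest in Fairlane Logistics SA, giving 66% + 34% = 100%.
By parent–child attribution (R3), Zara Lindqvist is treated as owning Beatriz Lindqvist's 13% interest in Vantage Media Ltd.
Chain via Crosswind Foods Inc. (R2): 100% × 47% = 47% of Vantage Media Ltd.
Chain via Fairlane Logistics SA (R2): 100% × 37% = 37% of Vantage Media Ltd.
Direct interest in Vantage Media Ltd: 13%.
Aggregating (R1): 47% + 37% + 13% = 97%.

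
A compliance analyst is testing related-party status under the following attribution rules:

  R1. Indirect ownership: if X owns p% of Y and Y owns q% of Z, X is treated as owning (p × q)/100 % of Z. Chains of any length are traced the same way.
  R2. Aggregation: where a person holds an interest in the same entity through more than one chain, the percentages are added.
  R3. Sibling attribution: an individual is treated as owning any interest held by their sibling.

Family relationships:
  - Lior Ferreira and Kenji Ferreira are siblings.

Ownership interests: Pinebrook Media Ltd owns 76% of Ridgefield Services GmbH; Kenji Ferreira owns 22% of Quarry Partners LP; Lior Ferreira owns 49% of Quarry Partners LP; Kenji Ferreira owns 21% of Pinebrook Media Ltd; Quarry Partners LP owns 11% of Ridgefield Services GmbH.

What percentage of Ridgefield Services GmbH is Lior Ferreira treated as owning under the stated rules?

By sibling attribution (R3), Lior Ferreira is treated as also owning Kenji Ferreira's interest in Quarry Partners LP, giving 49% + 22% = 71%.
By sibling attribution (R3), Lior Ferreira is treated as owning Kenji Ferreira's 21% interest in Pinebrook Media Ltd.
Chain via Quarry Partners LP (R1): 71% × 11% = 7.81% of Ridgefield Services GmbH.
Chain via Pinebrook Media Ltd (R1): 21% × 76% = 15.96% of Ridgefield Services GmbH.
Aggregating (R2): 7.81% + 15.96% = 23.77%.

23.77%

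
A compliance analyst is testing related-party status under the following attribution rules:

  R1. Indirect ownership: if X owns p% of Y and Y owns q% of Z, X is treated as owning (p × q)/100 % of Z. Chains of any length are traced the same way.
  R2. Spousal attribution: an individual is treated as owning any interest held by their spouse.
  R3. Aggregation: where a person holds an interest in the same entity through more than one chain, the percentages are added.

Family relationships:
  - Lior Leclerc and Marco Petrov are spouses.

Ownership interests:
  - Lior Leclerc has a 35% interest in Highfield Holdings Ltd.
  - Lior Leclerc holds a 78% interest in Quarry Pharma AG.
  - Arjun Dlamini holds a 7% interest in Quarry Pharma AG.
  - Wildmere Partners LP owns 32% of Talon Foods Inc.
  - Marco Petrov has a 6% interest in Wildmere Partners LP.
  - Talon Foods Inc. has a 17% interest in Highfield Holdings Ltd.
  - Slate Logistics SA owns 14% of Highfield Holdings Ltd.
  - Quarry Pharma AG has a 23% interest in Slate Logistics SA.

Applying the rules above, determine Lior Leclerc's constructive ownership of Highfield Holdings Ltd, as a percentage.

37.838%

By spousal attribution (R2), Lior Leclerc is treated as owning Marco Petrov's 6% interest in Wildmere Partners LP.
Chain via Quarry Pharma AG → Slate Logistics SA (R1): 78% × 23% × 14% = 2.5116% of Highfield Holdings Ltd.
Direct interest in Highfield Holdings Ltd: 35%.
Chain via Wildmere Partners LP → Talon Foods Inc. (R1): 6% × 32% × 17% = 0.3264% of Highfield Holdings Ltd.
Aggregating (R3): 2.5116% + 35% + 0.3264% = 37.838%.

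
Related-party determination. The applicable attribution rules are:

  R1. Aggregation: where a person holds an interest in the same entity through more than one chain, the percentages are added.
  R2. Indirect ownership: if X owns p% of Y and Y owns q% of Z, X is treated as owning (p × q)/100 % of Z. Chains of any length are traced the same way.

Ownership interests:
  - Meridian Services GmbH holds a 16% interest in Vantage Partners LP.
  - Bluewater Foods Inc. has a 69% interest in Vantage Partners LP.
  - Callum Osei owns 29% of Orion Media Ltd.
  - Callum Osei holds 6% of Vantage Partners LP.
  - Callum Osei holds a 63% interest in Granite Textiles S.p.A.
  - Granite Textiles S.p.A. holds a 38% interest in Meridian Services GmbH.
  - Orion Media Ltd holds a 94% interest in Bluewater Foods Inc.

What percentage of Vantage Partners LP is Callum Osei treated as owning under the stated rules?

28.6398%

Chain via Granite Textiles S.p.A. → Meridian Services GmbH (R2): 63% × 38% × 16% = 3.8304% of Vantage Partners LP.
Chain via Orion Media Ltd → Bluewater Foods Inc. (R2): 29% × 94% × 69% = 18.8094% of Vantage Partners LP.
Direct interest in Vantage Partners LP: 6%.
Aggregating (R1): 3.8304% + 18.8094% + 6% = 28.6398%.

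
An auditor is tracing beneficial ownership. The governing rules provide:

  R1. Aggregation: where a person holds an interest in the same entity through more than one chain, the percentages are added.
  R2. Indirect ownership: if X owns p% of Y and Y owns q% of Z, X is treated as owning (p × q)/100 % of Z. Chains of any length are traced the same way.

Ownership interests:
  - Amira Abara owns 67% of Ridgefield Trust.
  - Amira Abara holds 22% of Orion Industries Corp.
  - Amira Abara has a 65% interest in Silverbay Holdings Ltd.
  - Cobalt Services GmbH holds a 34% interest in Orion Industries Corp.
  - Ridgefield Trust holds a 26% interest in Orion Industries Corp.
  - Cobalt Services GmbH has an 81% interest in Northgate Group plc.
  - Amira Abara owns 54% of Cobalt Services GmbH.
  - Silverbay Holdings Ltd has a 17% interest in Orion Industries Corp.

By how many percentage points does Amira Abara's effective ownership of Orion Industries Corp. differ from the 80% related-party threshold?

Chain via Silverbay Holdings Ltd (R2): 65% × 17% = 11.05% of Orion Industries Corp.
Chain via Cobalt Services GmbH (R2): 54% × 34% = 18.36% of Orion Industries Corp.
Chain via Ridgefield Trust (R2): 67% × 26% = 17.42% of Orion Industries Corp.
Direct interest in Orion Industries Corp: 22%.
Aggregating (R1): 11.05% + 18.36% + 17.42% + 22% = 68.83%.
68.83% falls short of the 80% threshold by 11.17 percentage points.

11.17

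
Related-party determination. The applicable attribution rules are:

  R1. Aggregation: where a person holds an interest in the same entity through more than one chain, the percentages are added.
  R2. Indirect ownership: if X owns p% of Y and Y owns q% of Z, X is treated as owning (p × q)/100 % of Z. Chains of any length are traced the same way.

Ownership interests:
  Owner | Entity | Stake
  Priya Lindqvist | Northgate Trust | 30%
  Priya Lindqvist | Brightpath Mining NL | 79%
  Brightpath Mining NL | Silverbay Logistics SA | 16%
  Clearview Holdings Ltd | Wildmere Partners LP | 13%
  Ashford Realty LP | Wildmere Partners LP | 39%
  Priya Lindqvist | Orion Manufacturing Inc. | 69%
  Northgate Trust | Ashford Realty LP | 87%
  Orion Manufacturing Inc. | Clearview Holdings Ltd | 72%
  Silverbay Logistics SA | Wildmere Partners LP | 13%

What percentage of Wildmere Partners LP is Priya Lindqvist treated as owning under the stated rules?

18.2806%

Chain via Brightpath Mining NL → Silverbay Logistics SA (R2): 79% × 16% × 13% = 1.6432% of Wildmere Partners LP.
Chain via Orion Manufacturing Inc. → Clearview Holdings Ltd (R2): 69% × 72% × 13% = 6.4584% of Wildmere Partners LP.
Chain via Northgate Trust → Ashford Realty LP (R2): 30% × 87% × 39% = 10.179% of Wildmere Partners LP.
Aggregating (R1): 1.6432% + 6.4584% + 10.179% = 18.2806%.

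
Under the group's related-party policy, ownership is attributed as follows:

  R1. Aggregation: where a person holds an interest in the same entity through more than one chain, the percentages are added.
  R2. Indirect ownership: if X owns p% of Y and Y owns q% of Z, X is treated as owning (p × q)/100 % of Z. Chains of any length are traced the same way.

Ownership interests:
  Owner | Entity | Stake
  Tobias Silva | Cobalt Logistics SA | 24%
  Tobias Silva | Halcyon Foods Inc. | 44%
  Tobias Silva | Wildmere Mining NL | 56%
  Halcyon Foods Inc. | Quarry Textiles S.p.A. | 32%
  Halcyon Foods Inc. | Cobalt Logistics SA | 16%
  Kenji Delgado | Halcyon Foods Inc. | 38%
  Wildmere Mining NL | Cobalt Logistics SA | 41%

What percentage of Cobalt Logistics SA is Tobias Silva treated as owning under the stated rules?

Chain via Wildmere Mining NL (R2): 56% × 41% = 22.96% of Cobalt Logistics SA.
Chain via Halcyon Foods Inc. (R2): 44% × 16% = 7.04% of Cobalt Logistics SA.
Direct interest in Cobalt Logistics SA: 24%.
Aggregating (R1): 22.96% + 7.04% + 24% = 54%.

54%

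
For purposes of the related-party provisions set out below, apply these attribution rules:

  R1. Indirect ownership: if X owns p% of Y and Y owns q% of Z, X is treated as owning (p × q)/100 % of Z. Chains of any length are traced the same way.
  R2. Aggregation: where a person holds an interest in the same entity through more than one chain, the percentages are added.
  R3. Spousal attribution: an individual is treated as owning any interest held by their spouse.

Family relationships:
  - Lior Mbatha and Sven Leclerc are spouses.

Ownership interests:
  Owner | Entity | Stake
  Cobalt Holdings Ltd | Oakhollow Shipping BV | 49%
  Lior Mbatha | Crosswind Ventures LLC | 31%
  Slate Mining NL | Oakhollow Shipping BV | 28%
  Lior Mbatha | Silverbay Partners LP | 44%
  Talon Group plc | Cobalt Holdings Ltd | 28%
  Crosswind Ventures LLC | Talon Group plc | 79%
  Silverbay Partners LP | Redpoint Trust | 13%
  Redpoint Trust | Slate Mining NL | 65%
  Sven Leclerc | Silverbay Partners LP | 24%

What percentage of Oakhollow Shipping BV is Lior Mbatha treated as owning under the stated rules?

By spousal attribution (R3), Lior Mbatha is treated as also owning Sven Leclerc's interest in Silverbay Partners LP, giving 44% + 24% = 68%.
Chain via Silverbay Partners LP → Redpoint Trust → Slate Mining NL (R1): 68% × 13% × 65% × 28% = 1.60888% of Oakhollow Shipping BV.
Chain via Crosswind Ventures LLC → Talon Group plc → Cobalt Holdings Ltd (R1): 31% × 79% × 28% × 49% = 3.360028% of Oakhollow Shipping BV.
Aggregating (R2): 1.60888% + 3.360028% = 4.968908%.

4.968908%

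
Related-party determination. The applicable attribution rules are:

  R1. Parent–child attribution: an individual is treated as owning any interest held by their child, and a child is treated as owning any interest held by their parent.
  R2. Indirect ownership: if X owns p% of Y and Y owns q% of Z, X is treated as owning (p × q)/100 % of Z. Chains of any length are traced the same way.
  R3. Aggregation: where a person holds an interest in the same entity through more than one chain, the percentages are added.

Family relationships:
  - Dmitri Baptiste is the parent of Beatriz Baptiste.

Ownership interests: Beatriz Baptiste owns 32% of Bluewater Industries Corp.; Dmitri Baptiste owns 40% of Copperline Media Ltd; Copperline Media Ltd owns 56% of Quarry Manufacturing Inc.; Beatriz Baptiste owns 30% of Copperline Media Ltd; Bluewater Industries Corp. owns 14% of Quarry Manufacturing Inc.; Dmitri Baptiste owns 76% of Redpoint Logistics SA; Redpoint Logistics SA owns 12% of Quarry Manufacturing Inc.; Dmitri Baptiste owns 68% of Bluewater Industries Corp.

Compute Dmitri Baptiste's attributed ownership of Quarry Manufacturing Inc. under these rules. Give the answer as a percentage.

62.32%

By parent–child attribution (R1), Dmitri Baptiste is treated as also owning Beatriz Baptiste's interest in Copperline Media Ltd, giving 40% + 30% = 70%.
By parent–child attribution (R1), Dmitri Baptiste is treated as also owning Beatriz Baptiste's interest in Bluewater Industries Corp, giving 68% + 32% = 100%.
Chain via Redpoint Logistics SA (R2): 76% × 12% = 9.12% of Quarry Manufacturing Inc.
Chain via Copperline Media Ltd (R2): 70% × 56% = 39.2% of Quarry Manufacturing Inc.
Chain via Bluewater Industries Corp. (R2): 100% × 14% = 14% of Quarry Manufacturing Inc.
Aggregating (R3): 9.12% + 39.2% + 14% = 62.32%.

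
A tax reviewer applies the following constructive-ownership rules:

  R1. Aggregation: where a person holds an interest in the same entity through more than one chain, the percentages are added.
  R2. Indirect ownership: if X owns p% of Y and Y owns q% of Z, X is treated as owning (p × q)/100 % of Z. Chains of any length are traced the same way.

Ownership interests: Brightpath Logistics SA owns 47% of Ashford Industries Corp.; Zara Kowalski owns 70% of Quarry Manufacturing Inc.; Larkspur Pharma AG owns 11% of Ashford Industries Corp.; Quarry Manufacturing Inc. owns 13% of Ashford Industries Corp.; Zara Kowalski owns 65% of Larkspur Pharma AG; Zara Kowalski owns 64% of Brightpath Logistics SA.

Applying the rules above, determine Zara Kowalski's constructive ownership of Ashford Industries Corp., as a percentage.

Chain via Brightpath Logistics SA (R2): 64% × 47% = 30.08% of Ashford Industries Corp.
Chain via Larkspur Pharma AG (R2): 65% × 11% = 7.15% of Ashford Industries Corp.
Chain via Quarry Manufacturing Inc. (R2): 70% × 13% = 9.1% of Ashford Industries Corp.
Aggregating (R1): 30.08% + 7.15% + 9.1% = 46.33%.

46.33%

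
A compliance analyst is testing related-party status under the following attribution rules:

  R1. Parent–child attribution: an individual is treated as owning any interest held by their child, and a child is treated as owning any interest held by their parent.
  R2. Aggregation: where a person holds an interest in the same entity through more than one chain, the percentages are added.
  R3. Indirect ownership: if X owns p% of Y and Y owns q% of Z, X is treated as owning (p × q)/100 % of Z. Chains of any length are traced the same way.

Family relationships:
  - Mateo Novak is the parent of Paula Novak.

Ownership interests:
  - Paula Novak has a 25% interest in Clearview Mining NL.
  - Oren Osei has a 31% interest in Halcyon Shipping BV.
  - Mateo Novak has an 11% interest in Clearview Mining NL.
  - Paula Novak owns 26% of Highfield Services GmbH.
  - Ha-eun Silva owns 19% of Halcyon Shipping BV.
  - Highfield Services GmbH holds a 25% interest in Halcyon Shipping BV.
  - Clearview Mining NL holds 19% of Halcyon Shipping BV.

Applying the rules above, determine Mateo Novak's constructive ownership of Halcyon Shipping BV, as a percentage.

By parent–child attribution (R1), Mateo Novak is treated as also owning Paula Novak's interest in Clearview Mining NL, giving 11% + 25% = 36%.
By parent–child attribution (R1), Mateo Novak is treated as owning Paula Novak's 26% interest in Highfield Services GmbH.
Chain via Clearview Mining NL (R3): 36% × 19% = 6.84% of Halcyon Shipping BV.
Chain via Highfield Services GmbH (R3): 26% × 25% = 6.5% of Halcyon Shipping BV.
Aggregating (R2): 6.84% + 6.5% = 13.34%.

13.34%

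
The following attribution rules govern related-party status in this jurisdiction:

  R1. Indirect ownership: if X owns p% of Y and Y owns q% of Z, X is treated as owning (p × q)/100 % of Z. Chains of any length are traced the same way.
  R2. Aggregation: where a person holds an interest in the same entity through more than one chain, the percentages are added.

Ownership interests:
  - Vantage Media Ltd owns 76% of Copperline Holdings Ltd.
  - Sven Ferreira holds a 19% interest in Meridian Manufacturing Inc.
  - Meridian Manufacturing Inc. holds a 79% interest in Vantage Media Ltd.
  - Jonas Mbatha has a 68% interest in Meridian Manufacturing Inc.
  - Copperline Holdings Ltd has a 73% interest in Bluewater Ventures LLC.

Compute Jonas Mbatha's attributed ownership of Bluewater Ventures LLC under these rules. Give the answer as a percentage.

29.803856%

Chain via Meridian Manufacturing Inc. → Vantage Media Ltd → Copperline Holdings Ltd (R1): 68% × 79% × 76% × 73% = 29.803856% of Bluewater Ventures LLC.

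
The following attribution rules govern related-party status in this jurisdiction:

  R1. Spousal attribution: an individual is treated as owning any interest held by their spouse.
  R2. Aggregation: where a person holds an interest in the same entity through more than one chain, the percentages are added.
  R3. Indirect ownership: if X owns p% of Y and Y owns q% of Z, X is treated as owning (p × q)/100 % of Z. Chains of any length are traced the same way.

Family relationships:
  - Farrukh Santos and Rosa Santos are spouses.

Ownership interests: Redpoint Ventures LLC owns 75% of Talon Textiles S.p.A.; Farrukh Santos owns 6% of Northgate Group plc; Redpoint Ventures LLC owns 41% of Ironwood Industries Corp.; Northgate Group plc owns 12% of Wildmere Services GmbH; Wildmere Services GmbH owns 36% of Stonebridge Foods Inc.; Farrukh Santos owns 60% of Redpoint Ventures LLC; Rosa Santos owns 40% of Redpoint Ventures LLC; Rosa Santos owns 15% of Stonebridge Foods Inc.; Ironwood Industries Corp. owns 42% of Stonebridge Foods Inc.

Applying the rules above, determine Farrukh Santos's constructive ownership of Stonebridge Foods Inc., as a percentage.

By spousal attribution (R1), Farrukh Santos is treated as also owning Rosa Santos's interest in Redpoint Ventures LLC, giving 60% + 40% = 100%.
By spousal attribution (R1), Farrukh Santos is treated as owning Rosa Santos's 15% interest in Stonebridge Foods Inc.
Chain via Redpoint Ventures LLC → Ironwood Industries Corp. (R3): 100% × 41% × 42% = 17.22% of Stonebridge Foods Inc.
Chain via Northgate Group plc → Wildmere Services GmbH (R3): 6% × 12% × 36% = 0.2592% of Stonebridge Foods Inc.
Direct interest in Stonebridge Foods Inc: 15%.
Aggregating (R2): 17.22% + 0.2592% + 15% = 32.4792%.

32.4792%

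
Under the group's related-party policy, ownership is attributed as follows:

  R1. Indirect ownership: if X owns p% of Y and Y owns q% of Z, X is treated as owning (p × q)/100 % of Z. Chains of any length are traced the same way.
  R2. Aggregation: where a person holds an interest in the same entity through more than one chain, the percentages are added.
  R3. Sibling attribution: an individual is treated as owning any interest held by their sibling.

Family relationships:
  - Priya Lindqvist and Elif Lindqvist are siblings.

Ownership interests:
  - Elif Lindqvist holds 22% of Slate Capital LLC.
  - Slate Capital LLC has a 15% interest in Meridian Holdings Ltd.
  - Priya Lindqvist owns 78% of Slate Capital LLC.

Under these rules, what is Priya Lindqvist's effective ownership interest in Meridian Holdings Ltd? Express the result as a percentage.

15%

By sibling attribution (R3), Priya Lindqvist is treated as also owning Elif Lindqvist's interest in Slate Capital LLC, giving 78% + 22% = 100%.
Chain via Slate Capital LLC (R1): 100% × 15% = 15% of Meridian Holdings Ltd.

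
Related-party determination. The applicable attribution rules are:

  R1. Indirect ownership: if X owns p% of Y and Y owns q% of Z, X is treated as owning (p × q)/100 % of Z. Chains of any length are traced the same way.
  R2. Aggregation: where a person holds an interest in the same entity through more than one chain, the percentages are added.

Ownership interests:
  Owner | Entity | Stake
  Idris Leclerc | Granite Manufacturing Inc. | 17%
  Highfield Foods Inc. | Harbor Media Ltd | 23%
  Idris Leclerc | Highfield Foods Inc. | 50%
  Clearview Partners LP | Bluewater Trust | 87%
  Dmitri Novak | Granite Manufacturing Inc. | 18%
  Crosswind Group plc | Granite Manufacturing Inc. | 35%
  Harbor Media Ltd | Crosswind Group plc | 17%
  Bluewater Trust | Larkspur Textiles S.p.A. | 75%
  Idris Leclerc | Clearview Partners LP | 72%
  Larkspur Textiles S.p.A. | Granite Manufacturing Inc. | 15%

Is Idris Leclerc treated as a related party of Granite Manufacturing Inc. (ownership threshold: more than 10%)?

Chain via Highfield Foods Inc. → Harbor Media Ltd → Crosswind Group plc (R1): 50% × 23% × 17% × 35% = 0.68425% of Granite Manufacturing Inc.
Chain via Clearview Partners LP → Bluewater Trust → Larkspur Textiles S.p.A. (R1): 72% × 87% × 75% × 15% = 7.047% of Granite Manufacturing Inc.
Direct interest in Granite Manufacturing Inc: 17%.
Aggregating (R2): 0.68425% + 7.047% + 17% = 24.73125%.
24.73125% exceeds the 10% threshold, so Idris is a related party to Granite Manufacturing Inc.

Yes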